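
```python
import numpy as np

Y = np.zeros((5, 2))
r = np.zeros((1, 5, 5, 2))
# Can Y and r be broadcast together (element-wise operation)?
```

Yes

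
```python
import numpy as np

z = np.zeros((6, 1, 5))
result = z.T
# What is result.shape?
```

(5, 1, 6)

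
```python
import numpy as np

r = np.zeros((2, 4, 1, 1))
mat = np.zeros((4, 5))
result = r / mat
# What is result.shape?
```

(2, 4, 4, 5)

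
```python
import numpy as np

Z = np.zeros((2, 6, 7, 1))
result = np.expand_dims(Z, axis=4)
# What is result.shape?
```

(2, 6, 7, 1, 1)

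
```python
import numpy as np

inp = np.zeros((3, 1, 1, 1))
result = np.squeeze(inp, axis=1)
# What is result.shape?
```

(3, 1, 1)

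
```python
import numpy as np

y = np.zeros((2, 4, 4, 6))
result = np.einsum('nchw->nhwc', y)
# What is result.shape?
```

(2, 4, 6, 4)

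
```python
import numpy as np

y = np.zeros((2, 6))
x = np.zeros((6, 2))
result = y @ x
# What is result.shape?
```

(2, 2)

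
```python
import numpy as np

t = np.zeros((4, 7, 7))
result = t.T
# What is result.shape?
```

(7, 7, 4)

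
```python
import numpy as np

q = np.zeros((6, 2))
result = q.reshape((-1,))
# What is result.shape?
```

(12,)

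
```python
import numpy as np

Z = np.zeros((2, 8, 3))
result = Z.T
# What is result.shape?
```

(3, 8, 2)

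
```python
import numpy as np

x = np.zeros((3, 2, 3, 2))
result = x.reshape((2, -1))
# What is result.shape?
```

(2, 18)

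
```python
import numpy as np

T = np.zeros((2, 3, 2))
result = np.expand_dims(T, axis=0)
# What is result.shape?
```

(1, 2, 3, 2)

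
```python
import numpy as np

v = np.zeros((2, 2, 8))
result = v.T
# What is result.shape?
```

(8, 2, 2)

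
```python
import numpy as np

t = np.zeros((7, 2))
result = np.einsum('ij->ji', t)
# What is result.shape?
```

(2, 7)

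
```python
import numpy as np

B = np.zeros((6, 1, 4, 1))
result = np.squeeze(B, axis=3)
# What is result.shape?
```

(6, 1, 4)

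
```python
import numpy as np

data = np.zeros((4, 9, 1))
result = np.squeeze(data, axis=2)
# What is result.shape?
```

(4, 9)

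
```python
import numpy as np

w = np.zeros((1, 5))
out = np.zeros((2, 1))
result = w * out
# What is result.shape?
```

(2, 5)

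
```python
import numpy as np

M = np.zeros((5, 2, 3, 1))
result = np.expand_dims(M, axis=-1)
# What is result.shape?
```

(5, 2, 3, 1, 1)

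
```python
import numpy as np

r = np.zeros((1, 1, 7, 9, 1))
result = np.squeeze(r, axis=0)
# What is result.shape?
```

(1, 7, 9, 1)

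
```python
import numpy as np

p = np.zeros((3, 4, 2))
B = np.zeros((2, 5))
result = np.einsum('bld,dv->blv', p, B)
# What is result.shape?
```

(3, 4, 5)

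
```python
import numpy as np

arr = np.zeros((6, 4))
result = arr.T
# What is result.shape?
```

(4, 6)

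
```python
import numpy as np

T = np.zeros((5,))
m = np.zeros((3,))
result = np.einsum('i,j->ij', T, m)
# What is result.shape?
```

(5, 3)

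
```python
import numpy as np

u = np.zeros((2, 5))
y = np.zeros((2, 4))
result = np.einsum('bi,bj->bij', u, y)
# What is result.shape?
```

(2, 5, 4)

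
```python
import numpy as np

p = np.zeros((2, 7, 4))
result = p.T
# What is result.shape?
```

(4, 7, 2)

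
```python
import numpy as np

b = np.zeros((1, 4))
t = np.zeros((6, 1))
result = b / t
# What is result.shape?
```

(6, 4)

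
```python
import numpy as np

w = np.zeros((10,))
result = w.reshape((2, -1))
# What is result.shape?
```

(2, 5)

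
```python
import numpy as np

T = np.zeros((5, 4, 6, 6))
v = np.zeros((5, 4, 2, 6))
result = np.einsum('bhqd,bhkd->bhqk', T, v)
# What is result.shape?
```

(5, 4, 6, 2)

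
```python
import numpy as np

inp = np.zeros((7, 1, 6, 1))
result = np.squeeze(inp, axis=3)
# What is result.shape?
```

(7, 1, 6)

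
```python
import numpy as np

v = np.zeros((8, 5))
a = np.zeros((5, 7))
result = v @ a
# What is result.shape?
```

(8, 7)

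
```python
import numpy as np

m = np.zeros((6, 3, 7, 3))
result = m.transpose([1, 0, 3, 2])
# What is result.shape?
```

(3, 6, 3, 7)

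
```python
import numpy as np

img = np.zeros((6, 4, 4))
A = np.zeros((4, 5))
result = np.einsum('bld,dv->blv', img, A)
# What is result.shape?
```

(6, 4, 5)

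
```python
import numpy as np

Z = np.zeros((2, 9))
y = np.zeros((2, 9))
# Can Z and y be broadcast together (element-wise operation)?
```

Yes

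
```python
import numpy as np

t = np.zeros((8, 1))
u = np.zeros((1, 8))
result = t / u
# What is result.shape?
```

(8, 8)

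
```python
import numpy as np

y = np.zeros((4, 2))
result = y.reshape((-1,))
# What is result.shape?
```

(8,)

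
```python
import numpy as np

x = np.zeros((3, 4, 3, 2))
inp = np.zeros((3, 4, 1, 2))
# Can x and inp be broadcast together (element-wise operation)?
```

Yes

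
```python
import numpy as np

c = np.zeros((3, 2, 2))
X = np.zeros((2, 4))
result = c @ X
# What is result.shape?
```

(3, 2, 4)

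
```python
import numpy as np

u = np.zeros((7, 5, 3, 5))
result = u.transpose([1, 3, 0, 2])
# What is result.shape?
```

(5, 5, 7, 3)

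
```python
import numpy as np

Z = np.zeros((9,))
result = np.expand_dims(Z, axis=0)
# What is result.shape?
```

(1, 9)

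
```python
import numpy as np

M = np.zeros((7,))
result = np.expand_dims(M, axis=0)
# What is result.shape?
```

(1, 7)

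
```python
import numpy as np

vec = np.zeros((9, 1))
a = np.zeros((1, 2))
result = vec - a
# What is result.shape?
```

(9, 2)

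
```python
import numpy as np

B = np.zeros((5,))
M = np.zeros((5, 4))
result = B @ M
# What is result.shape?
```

(4,)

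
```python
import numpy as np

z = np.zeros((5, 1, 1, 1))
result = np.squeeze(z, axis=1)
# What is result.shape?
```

(5, 1, 1)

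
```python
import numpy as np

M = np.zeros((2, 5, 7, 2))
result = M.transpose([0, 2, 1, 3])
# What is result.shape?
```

(2, 7, 5, 2)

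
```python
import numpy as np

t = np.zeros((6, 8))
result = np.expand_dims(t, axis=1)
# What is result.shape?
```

(6, 1, 8)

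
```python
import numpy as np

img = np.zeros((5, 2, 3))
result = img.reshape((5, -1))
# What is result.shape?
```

(5, 6)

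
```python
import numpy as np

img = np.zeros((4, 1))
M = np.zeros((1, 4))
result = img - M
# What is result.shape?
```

(4, 4)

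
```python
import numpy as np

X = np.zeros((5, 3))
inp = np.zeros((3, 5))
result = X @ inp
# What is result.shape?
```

(5, 5)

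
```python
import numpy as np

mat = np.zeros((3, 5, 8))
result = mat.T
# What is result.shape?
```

(8, 5, 3)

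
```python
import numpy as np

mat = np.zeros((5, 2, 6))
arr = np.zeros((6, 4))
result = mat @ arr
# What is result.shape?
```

(5, 2, 4)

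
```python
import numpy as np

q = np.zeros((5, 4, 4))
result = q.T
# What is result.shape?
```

(4, 4, 5)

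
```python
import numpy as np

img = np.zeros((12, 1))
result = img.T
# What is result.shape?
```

(1, 12)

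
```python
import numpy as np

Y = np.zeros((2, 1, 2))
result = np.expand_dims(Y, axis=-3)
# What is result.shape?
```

(2, 1, 1, 2)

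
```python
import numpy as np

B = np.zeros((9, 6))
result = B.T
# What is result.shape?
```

(6, 9)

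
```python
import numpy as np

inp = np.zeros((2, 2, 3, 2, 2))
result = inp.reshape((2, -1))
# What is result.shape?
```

(2, 24)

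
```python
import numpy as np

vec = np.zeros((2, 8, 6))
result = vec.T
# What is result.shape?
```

(6, 8, 2)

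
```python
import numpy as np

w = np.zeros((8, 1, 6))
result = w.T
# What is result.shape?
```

(6, 1, 8)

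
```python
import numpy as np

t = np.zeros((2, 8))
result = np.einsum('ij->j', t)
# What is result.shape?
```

(8,)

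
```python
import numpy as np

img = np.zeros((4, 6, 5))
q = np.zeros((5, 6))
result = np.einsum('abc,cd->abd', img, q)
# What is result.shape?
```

(4, 6, 6)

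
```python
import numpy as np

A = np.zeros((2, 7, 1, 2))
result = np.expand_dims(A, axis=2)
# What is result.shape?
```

(2, 7, 1, 1, 2)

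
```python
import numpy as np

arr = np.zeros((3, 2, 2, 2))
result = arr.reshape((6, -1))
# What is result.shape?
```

(6, 4)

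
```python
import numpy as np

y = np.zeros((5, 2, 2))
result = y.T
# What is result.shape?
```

(2, 2, 5)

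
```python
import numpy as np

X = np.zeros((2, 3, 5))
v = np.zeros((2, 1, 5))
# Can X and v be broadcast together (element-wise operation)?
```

Yes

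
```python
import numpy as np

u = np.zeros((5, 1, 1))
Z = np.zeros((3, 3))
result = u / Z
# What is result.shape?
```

(5, 3, 3)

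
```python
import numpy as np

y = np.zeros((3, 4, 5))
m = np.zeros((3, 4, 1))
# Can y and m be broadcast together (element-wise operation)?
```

Yes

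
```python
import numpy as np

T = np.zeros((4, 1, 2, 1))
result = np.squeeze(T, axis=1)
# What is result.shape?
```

(4, 2, 1)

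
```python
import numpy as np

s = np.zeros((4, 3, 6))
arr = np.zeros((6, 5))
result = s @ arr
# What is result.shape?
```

(4, 3, 5)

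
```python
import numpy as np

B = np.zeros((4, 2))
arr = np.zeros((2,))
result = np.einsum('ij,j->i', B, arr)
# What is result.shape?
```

(4,)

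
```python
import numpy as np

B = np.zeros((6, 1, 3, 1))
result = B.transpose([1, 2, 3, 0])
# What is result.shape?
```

(1, 3, 1, 6)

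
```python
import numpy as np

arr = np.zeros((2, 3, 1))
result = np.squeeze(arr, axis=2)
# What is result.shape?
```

(2, 3)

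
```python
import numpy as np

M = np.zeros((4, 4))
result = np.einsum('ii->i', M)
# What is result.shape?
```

(4,)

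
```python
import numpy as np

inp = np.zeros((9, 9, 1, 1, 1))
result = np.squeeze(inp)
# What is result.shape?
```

(9, 9)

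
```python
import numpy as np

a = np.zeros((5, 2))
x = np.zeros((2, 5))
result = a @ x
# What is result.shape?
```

(5, 5)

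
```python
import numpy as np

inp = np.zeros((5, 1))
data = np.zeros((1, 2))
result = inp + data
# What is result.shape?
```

(5, 2)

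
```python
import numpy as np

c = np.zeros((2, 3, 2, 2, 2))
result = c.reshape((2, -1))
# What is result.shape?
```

(2, 24)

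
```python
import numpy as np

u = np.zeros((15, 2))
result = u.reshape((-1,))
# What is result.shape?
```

(30,)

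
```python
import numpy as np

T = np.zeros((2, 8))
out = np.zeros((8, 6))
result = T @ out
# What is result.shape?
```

(2, 6)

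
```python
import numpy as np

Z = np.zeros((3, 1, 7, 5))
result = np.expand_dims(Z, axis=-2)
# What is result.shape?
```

(3, 1, 7, 1, 5)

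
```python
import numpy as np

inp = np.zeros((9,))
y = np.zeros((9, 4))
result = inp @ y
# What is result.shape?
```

(4,)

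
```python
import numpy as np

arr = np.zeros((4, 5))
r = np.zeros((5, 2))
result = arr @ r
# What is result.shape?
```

(4, 2)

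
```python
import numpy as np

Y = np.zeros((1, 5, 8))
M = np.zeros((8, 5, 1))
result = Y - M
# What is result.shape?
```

(8, 5, 8)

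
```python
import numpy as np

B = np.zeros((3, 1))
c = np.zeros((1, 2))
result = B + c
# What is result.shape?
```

(3, 2)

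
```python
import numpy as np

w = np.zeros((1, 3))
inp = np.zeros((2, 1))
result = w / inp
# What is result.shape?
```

(2, 3)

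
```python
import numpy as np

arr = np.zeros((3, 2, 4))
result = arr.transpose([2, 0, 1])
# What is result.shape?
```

(4, 3, 2)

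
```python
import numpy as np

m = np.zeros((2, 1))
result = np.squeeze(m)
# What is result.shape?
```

(2,)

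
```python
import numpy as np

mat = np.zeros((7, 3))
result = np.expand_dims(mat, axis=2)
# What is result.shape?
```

(7, 3, 1)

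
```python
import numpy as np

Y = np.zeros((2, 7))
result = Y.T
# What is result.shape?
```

(7, 2)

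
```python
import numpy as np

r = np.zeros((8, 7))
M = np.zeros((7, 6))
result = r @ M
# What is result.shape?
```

(8, 6)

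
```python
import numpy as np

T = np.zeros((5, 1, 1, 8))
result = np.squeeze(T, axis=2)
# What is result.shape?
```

(5, 1, 8)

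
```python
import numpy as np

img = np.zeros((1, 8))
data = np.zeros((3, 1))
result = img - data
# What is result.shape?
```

(3, 8)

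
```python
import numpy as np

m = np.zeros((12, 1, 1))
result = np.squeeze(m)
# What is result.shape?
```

(12,)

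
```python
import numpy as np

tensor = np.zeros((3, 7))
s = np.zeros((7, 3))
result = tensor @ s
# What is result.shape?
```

(3, 3)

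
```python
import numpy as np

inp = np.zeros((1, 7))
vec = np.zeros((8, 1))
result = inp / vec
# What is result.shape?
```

(8, 7)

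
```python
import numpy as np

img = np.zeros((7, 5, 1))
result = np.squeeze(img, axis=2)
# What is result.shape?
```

(7, 5)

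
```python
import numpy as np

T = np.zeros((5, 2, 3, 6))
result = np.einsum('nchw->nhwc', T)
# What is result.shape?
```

(5, 3, 6, 2)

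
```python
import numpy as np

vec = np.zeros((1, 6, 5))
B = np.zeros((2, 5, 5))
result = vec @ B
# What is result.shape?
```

(2, 6, 5)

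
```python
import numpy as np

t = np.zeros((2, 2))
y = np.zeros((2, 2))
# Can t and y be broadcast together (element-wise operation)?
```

Yes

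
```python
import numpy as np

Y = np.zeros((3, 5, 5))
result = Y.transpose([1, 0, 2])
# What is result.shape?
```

(5, 3, 5)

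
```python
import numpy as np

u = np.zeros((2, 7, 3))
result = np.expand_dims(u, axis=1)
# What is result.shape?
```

(2, 1, 7, 3)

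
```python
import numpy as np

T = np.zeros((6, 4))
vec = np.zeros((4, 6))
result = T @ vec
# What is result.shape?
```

(6, 6)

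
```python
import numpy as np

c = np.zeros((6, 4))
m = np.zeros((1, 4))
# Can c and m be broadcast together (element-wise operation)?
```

Yes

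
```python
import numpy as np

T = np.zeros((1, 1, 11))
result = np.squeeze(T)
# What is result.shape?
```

(11,)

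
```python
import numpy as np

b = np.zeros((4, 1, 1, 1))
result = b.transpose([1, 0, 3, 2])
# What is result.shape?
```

(1, 4, 1, 1)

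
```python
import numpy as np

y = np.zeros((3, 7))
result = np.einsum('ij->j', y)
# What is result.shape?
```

(7,)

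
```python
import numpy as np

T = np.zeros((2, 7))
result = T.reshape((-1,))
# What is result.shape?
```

(14,)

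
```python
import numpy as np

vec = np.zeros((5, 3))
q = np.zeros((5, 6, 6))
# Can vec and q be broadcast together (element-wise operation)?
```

No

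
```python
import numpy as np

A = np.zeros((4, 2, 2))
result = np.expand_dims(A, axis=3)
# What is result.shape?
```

(4, 2, 2, 1)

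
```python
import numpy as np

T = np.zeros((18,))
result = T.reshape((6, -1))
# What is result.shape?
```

(6, 3)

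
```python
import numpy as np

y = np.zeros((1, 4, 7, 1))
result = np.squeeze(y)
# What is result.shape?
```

(4, 7)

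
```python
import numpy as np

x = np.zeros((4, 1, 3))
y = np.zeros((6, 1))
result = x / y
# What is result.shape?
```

(4, 6, 3)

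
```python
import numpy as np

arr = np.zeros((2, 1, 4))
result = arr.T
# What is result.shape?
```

(4, 1, 2)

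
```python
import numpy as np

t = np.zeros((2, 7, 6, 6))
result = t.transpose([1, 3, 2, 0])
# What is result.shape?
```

(7, 6, 6, 2)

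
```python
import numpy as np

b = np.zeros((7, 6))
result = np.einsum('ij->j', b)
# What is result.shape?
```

(6,)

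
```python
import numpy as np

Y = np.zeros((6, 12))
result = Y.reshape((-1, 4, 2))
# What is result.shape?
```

(9, 4, 2)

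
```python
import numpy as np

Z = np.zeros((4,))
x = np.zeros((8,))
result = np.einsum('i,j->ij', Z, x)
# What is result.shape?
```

(4, 8)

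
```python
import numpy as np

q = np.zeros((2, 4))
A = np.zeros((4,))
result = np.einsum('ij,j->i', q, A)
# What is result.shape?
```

(2,)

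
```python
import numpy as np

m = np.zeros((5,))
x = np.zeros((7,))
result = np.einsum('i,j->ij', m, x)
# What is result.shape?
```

(5, 7)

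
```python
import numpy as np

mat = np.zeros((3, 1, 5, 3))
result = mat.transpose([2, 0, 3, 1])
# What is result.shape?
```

(5, 3, 3, 1)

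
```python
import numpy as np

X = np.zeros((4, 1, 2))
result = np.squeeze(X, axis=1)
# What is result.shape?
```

(4, 2)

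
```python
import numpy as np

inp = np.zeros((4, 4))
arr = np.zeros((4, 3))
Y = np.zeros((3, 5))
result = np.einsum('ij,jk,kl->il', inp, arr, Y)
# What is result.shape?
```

(4, 5)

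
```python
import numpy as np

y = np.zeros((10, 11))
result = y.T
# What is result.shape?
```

(11, 10)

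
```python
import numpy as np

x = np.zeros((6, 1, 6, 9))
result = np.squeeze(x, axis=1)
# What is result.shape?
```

(6, 6, 9)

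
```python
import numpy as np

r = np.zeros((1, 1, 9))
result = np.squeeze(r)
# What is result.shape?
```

(9,)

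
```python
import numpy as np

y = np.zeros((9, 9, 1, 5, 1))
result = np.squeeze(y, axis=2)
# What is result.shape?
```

(9, 9, 5, 1)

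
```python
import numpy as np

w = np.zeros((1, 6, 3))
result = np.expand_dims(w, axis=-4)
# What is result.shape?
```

(1, 1, 6, 3)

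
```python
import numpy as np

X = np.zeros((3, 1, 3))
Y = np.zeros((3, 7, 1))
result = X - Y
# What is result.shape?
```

(3, 7, 3)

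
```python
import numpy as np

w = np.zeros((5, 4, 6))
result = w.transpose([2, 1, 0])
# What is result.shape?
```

(6, 4, 5)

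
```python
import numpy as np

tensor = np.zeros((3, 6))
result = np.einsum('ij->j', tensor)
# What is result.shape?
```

(6,)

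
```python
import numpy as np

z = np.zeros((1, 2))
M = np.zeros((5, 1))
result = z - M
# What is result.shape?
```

(5, 2)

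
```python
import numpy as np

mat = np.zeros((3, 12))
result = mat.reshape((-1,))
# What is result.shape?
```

(36,)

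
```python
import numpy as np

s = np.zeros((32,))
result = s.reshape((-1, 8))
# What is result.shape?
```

(4, 8)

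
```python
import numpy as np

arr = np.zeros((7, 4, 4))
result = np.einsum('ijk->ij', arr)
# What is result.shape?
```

(7, 4)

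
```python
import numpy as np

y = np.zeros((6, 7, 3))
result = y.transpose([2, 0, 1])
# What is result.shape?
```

(3, 6, 7)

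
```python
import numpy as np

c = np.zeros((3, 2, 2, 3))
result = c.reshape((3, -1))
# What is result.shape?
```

(3, 12)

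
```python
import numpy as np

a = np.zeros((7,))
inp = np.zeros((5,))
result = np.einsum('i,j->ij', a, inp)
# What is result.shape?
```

(7, 5)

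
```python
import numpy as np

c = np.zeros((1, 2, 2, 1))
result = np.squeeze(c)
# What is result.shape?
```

(2, 2)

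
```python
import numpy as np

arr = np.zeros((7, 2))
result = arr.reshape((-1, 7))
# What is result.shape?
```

(2, 7)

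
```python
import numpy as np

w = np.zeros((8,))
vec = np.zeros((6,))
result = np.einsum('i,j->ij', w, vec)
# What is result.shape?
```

(8, 6)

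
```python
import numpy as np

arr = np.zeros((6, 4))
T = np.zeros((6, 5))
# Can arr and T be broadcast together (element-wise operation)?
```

No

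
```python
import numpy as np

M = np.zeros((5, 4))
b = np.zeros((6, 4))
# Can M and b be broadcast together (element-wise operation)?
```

No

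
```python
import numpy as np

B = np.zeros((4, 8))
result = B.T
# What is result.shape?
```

(8, 4)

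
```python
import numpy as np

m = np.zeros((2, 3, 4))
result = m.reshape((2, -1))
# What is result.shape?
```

(2, 12)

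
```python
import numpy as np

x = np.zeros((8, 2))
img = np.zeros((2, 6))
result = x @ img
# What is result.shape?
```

(8, 6)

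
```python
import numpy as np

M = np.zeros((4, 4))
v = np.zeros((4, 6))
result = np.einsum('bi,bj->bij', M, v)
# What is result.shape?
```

(4, 4, 6)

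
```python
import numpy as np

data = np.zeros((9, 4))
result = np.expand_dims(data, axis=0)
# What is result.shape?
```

(1, 9, 4)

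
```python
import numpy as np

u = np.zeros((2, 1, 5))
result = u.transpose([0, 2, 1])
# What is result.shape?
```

(2, 5, 1)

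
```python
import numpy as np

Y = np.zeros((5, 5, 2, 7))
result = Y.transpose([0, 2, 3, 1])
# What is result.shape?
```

(5, 2, 7, 5)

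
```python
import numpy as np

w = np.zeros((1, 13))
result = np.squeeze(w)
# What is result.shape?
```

(13,)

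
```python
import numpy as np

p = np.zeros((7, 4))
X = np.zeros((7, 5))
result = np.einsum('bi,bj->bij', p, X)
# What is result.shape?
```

(7, 4, 5)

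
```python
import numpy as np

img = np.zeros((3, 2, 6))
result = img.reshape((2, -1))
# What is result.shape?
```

(2, 18)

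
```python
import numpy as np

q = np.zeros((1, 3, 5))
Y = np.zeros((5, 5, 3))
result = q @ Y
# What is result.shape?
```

(5, 3, 3)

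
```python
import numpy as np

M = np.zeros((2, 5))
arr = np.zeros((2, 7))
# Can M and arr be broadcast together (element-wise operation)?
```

No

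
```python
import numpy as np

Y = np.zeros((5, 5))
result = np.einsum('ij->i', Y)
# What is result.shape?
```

(5,)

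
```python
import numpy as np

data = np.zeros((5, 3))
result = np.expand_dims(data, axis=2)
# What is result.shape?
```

(5, 3, 1)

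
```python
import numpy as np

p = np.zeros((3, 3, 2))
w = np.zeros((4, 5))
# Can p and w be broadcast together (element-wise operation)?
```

No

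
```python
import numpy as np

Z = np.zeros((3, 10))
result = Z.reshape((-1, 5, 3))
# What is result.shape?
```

(2, 5, 3)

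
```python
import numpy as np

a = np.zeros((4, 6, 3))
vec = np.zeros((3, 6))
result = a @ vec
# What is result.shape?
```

(4, 6, 6)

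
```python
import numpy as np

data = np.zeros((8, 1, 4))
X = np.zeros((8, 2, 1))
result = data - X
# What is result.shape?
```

(8, 2, 4)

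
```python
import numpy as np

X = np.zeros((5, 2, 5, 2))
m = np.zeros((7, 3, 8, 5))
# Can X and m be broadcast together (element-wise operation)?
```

No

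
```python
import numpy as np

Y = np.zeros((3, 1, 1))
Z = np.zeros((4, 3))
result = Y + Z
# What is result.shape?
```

(3, 4, 3)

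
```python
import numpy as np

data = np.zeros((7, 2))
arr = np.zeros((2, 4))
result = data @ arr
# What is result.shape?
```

(7, 4)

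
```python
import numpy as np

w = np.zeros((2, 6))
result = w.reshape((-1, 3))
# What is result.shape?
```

(4, 3)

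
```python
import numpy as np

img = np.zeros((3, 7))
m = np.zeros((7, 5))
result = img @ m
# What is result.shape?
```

(3, 5)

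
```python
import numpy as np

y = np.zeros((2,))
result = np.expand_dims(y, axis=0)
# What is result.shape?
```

(1, 2)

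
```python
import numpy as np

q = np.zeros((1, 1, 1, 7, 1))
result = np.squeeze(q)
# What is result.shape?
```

(7,)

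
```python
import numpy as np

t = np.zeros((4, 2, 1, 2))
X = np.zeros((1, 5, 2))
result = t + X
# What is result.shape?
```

(4, 2, 5, 2)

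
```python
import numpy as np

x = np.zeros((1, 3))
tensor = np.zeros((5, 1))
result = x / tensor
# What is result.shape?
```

(5, 3)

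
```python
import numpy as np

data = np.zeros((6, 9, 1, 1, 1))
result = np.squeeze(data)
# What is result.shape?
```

(6, 9)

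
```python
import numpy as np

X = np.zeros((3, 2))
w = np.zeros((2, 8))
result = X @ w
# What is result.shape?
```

(3, 8)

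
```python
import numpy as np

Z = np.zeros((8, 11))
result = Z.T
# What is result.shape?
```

(11, 8)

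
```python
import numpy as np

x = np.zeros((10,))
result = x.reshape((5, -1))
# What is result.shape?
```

(5, 2)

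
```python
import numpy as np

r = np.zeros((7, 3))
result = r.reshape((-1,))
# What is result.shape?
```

(21,)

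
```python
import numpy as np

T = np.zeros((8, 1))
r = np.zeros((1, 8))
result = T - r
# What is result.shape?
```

(8, 8)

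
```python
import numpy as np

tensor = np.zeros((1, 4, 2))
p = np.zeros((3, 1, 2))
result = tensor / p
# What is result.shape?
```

(3, 4, 2)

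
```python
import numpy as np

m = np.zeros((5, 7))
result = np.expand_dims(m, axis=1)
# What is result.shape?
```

(5, 1, 7)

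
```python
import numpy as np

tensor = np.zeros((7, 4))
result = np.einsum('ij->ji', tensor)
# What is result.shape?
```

(4, 7)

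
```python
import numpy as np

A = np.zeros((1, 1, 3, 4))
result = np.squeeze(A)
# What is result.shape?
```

(3, 4)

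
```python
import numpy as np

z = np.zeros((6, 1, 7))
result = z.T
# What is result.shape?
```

(7, 1, 6)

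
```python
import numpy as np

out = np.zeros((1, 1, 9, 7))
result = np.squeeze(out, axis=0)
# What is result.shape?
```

(1, 9, 7)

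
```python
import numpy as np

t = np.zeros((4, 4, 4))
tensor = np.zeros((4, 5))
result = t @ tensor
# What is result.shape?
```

(4, 4, 5)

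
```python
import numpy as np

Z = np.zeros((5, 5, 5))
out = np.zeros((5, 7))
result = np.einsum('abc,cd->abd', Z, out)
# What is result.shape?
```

(5, 5, 7)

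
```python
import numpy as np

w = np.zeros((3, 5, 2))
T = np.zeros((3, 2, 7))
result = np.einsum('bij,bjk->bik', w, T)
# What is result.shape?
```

(3, 5, 7)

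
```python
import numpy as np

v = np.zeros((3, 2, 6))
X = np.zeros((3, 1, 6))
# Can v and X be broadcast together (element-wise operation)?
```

Yes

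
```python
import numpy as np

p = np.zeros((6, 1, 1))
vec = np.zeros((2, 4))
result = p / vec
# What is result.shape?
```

(6, 2, 4)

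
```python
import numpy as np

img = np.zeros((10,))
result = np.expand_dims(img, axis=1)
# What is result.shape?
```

(10, 1)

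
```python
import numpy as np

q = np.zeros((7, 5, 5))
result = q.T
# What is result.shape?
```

(5, 5, 7)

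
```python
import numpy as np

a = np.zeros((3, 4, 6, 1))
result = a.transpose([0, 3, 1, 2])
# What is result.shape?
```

(3, 1, 4, 6)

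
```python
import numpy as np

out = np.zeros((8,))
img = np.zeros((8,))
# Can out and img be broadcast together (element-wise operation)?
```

Yes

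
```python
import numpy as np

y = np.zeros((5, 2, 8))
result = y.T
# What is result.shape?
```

(8, 2, 5)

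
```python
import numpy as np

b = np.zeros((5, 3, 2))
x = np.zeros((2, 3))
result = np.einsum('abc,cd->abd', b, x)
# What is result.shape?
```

(5, 3, 3)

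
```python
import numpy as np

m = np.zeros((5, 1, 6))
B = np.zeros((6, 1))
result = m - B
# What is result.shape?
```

(5, 6, 6)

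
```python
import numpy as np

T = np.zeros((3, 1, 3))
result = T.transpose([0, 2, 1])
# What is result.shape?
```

(3, 3, 1)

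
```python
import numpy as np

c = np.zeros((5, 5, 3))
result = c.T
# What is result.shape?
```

(3, 5, 5)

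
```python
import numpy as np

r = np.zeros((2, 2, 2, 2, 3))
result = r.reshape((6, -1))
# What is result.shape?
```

(6, 8)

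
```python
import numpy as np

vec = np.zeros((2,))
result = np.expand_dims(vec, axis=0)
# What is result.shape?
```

(1, 2)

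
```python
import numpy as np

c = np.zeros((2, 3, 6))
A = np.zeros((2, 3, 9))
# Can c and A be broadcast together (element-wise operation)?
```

No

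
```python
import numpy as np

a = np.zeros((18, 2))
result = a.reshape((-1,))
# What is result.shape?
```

(36,)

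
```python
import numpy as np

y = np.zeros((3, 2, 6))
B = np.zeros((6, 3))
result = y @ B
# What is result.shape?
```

(3, 2, 3)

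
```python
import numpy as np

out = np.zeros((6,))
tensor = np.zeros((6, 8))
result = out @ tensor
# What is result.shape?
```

(8,)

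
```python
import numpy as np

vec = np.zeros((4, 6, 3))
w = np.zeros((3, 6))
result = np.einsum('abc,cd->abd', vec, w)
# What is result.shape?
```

(4, 6, 6)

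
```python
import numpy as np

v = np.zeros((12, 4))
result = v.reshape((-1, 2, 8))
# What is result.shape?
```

(3, 2, 8)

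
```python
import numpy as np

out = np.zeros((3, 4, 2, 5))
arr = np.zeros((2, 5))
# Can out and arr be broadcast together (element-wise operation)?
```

Yes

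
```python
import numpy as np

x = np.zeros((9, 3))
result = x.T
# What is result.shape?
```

(3, 9)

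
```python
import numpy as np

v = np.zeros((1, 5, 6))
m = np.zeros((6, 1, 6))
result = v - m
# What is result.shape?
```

(6, 5, 6)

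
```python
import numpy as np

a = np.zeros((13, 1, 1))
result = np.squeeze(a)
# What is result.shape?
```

(13,)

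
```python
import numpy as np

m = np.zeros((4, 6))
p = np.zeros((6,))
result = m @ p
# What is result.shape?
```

(4,)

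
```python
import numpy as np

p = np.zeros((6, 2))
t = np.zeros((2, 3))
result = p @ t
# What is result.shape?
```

(6, 3)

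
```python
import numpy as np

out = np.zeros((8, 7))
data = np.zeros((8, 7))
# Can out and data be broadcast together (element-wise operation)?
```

Yes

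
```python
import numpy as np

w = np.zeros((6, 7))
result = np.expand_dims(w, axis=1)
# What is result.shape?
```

(6, 1, 7)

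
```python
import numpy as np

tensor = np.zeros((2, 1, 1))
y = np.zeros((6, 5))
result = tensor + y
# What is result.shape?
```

(2, 6, 5)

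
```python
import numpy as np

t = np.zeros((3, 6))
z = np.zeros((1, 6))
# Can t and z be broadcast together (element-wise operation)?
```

Yes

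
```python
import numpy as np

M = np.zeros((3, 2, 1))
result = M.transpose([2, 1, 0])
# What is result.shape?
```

(1, 2, 3)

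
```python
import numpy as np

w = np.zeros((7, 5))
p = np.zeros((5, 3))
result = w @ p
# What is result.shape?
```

(7, 3)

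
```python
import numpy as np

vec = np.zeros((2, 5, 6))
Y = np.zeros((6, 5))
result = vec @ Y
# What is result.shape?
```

(2, 5, 5)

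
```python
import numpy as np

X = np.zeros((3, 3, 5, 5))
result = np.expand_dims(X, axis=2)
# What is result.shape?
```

(3, 3, 1, 5, 5)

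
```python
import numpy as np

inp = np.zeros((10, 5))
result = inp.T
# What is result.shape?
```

(5, 10)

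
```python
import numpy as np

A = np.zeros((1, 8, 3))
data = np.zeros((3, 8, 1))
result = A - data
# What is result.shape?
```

(3, 8, 3)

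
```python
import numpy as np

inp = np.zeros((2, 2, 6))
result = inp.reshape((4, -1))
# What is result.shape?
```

(4, 6)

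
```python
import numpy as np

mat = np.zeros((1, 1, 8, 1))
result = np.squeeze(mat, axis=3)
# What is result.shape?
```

(1, 1, 8)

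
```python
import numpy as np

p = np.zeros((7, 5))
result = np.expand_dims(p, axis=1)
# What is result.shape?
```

(7, 1, 5)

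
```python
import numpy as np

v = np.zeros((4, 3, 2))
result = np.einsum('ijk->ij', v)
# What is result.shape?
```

(4, 3)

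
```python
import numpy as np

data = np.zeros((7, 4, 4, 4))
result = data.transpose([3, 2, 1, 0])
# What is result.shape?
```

(4, 4, 4, 7)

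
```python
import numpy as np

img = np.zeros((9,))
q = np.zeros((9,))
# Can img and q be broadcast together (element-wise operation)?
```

Yes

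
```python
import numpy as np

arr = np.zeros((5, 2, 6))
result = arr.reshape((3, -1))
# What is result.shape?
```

(3, 20)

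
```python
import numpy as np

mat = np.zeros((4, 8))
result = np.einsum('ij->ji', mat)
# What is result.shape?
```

(8, 4)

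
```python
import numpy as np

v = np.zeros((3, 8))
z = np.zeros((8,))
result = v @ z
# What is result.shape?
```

(3,)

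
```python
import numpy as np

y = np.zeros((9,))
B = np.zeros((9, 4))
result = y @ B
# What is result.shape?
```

(4,)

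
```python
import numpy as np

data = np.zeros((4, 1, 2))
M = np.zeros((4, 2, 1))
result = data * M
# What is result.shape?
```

(4, 2, 2)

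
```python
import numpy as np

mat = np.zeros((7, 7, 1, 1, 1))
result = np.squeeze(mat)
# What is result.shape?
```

(7, 7)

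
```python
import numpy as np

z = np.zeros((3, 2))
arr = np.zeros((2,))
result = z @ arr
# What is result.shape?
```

(3,)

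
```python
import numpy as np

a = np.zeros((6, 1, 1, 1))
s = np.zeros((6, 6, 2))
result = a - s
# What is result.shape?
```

(6, 6, 6, 2)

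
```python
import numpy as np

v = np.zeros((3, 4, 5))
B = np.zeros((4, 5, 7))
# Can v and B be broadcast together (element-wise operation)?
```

No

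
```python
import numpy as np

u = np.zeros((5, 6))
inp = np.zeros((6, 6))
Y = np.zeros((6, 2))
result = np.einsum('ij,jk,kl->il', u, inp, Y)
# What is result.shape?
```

(5, 2)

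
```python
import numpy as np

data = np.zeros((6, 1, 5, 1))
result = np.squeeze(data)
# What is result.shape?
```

(6, 5)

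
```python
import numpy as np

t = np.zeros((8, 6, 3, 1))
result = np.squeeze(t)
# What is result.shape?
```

(8, 6, 3)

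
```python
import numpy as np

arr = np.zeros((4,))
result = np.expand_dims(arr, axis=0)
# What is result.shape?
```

(1, 4)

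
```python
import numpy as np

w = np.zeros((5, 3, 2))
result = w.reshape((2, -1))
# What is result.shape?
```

(2, 15)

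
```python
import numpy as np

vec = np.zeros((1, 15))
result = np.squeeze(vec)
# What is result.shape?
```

(15,)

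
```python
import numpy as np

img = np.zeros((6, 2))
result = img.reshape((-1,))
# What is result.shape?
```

(12,)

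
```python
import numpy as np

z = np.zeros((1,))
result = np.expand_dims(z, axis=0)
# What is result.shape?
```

(1, 1)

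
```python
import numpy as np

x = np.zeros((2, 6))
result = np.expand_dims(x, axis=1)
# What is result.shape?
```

(2, 1, 6)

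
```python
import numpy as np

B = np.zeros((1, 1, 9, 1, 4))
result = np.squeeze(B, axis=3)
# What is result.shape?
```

(1, 1, 9, 4)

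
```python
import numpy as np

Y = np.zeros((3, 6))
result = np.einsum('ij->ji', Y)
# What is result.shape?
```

(6, 3)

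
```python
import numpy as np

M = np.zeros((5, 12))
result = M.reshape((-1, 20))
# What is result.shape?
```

(3, 20)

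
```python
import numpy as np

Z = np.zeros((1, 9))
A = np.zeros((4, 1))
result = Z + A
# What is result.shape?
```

(4, 9)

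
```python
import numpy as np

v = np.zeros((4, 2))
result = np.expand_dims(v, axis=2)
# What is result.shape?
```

(4, 2, 1)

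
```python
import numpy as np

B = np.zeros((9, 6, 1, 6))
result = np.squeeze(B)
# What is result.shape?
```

(9, 6, 6)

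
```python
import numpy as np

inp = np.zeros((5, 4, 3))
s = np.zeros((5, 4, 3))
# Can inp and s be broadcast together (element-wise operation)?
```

Yes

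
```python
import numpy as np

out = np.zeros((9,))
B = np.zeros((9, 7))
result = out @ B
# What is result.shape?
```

(7,)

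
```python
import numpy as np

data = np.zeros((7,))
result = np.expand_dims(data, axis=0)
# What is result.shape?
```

(1, 7)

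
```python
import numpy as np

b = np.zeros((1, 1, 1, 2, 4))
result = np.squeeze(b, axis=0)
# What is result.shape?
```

(1, 1, 2, 4)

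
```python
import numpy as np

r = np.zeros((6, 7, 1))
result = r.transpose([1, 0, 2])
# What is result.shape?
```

(7, 6, 1)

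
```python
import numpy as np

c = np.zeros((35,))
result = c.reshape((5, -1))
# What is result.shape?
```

(5, 7)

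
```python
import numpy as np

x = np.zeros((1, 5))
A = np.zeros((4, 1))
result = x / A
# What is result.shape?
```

(4, 5)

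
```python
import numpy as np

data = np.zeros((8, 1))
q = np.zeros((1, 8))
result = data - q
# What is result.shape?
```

(8, 8)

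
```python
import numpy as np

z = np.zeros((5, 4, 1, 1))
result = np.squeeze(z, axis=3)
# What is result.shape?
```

(5, 4, 1)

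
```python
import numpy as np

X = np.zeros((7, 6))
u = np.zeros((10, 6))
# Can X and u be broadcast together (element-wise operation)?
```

No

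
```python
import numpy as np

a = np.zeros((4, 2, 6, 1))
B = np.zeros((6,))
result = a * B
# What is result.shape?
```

(4, 2, 6, 6)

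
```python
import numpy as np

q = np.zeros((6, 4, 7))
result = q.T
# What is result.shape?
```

(7, 4, 6)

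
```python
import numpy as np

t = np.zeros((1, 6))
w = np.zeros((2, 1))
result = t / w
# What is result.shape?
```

(2, 6)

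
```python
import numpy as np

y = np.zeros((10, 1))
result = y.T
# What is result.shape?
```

(1, 10)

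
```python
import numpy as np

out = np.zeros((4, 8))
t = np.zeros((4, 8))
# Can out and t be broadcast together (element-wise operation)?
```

Yes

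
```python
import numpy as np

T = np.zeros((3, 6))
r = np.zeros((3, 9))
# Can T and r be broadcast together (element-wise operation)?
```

No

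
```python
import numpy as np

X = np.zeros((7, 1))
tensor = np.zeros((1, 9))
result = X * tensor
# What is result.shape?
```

(7, 9)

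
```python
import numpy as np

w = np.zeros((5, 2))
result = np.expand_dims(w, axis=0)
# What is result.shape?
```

(1, 5, 2)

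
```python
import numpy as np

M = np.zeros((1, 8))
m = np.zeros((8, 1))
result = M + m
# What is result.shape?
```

(8, 8)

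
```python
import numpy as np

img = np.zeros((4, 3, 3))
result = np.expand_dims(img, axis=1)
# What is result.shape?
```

(4, 1, 3, 3)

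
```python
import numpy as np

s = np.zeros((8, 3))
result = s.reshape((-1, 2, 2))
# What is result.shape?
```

(6, 2, 2)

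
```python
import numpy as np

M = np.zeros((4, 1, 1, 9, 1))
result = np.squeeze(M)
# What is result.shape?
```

(4, 9)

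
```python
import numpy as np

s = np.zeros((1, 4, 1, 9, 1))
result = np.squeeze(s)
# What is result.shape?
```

(4, 9)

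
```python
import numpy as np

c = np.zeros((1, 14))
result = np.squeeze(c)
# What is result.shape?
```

(14,)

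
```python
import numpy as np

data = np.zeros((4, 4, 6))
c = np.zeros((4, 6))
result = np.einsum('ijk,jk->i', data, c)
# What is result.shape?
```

(4,)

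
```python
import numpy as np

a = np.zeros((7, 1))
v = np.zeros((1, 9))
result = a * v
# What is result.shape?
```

(7, 9)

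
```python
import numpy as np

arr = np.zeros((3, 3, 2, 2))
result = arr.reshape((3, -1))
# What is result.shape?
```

(3, 12)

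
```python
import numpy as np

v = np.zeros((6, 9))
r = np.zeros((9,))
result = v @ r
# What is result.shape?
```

(6,)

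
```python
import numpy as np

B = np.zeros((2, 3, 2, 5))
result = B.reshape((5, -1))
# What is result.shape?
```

(5, 12)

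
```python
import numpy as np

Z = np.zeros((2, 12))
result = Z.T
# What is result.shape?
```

(12, 2)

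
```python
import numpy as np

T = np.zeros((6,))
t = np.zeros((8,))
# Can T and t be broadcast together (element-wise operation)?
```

No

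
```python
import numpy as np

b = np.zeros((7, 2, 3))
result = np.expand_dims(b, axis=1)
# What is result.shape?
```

(7, 1, 2, 3)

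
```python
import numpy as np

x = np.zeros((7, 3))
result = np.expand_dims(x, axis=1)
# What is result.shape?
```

(7, 1, 3)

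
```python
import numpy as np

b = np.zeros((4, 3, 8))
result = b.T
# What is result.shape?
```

(8, 3, 4)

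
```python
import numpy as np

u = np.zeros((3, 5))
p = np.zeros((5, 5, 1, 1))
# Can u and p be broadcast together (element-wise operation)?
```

Yes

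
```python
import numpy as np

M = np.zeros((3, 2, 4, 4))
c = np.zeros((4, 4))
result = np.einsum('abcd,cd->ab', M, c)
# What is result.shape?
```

(3, 2)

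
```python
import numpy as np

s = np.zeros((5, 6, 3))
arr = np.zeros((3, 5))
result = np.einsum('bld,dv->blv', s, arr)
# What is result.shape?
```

(5, 6, 5)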